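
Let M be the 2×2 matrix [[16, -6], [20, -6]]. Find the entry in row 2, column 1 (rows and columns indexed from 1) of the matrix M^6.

425600

Characteristic polynomial: t^2 - 10t + 24 = (t - 6)(t - 4), so the eigenvalues are 4, 6.
t=6: eigenvector (-3, -5).
t=4: eigenvector (1, 2).
P = [[-3, 1], [-5, 2]], D = diag(6, 4), P⁻¹ = [[-2, 1], [-5, 3]].
M⁶ = P·diag(46656, 4096)·P⁻¹ = [[259456, -127680], [425600, -208704]].
The requested entry is 425600.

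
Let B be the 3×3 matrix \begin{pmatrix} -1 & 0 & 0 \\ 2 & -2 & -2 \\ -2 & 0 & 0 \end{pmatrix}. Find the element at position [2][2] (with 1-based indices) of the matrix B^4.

16

Characteristic polynomial: λ^3 + 3λ^2 + 2λ = λ(λ + 1)(λ + 2), so the eigenvalues are -2, -1, 0.
λ=-2: eigenvector (0, 1, 0).
λ=0: eigenvector (0, 1, -1).
λ=-1: eigenvector (1, -2, 2).
P = [[0, 0, 1], [1, 1, -2], [0, -1, 2]], D = diag(-2, 0, -1), P⁻¹ = [[0, 1, 1], [2, 0, -1], [1, 0, 0]].
B⁴ = P·diag(16, 0, 1)·P⁻¹ = [[1, 0, 0], [-2, 16, 16], [2, 0, 0]].
The requested entry is 16.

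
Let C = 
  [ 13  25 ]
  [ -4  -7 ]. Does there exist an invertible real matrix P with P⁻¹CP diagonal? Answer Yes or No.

No

Characteristic polynomial: p(μ) = μ^2 - 6μ + 9 = (μ - 3)^2.
μ = 3 has algebraic multiplicity 2; rank(C − 3I) = 1, so geometric multiplicity = 1.
Geometric multiplicity < algebraic multiplicity, so C is not diagonalizable.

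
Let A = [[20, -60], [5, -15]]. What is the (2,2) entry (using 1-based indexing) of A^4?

Characteristic polynomial: t^2 - 5t = t(t - 5), so the eigenvalues are 0, 5.
t=5: eigenvector (4, 1).
t=0: eigenvector (3, 1).
P = [[4, 3], [1, 1]], D = diag(5, 0), P⁻¹ = [[1, -3], [-1, 4]].
A⁴ = P·diag(625, 0)·P⁻¹ = [[2500, -7500], [625, -1875]].
The requested entry is -1875.

-1875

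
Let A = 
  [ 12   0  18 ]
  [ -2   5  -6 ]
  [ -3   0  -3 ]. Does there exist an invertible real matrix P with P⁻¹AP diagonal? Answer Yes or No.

Yes

Characteristic polynomial: p(λ) = λ^3 - 14λ^2 + 63λ - 90 = (λ - 6)(λ - 5)(λ - 3).
All 3 eigenvalues are distinct, so A is diagonalizable.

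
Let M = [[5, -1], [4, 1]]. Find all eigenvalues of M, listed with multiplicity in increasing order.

3, 3

Characteristic polynomial: p(s) = s^2 - 6s + 9 = (s - 3)^2.
Roots (with multiplicity): 3, 3.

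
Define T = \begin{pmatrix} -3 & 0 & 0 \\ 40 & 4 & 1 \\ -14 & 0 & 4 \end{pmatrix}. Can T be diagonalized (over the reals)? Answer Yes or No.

Characteristic polynomial: p(λ) = λ^3 - 5λ^2 - 8λ + 48 = (λ - 4)^2(λ + 3).
λ = 4 has algebraic multiplicity 2; rank(T − 4I) = 2, so geometric multiplicity = 1.
Geometric multiplicity < algebraic multiplicity, so T is not diagonalizable.

No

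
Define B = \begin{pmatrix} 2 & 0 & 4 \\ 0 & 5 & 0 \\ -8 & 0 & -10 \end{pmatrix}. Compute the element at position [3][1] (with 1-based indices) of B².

64

Characteristic polynomial: s^3 + 3s^2 - 28s - 60 = (s - 5)(s + 2)(s + 6), so the eigenvalues are -6, -2, 5.
s=-6: eigenvector (-1, 0, 2).
s=5: eigenvector (0, 1, 0).
s=-2: eigenvector (-1, 0, 1).
P = [[-1, 0, -1], [0, 1, 0], [2, 0, 1]], D = diag(-6, 5, -2), P⁻¹ = [[1, 0, 1], [0, 1, 0], [-2, 0, -1]].
B² = P·diag(36, 25, 4)·P⁻¹ = [[-28, 0, -32], [0, 25, 0], [64, 0, 68]].
The requested entry is 64.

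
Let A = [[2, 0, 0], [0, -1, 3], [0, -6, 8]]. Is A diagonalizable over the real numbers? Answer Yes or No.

Yes

Characteristic polynomial: p(r) = r^3 - 9r^2 + 24r - 20 = (r - 5)(r - 2)^2.
r = 2 has algebraic multiplicity 2; rank(A − 2I) = 1, so geometric multiplicity = 2.
Every eigenvalue has geometric = algebraic multiplicity, so A is diagonalizable.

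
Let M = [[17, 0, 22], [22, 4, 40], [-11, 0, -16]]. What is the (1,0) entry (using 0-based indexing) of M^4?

Characteristic polynomial: s^3 - 5s^2 - 26s + 120 = (s - 6)(s - 4)(s + 5), so the eigenvalues are -5, 4, 6.
s=6: eigenvector (2, 2, -1).
s=4: eigenvector (0, 1, 0).
s=-5: eigenvector (-1, -2, 1).
P = [[2, 0, -1], [2, 1, -2], [-1, 0, 1]], D = diag(6, 4, -5), P⁻¹ = [[1, 0, 1], [0, 1, 2], [1, 0, 2]].
M⁴ = P·diag(1296, 256, 625)·P⁻¹ = [[1967, 0, 1342], [1342, 256, 604], [-671, 0, -46]].
The requested entry is 1342.

1342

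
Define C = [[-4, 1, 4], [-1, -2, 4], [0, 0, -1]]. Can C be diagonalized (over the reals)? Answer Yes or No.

No

Characteristic polynomial: p(r) = r^3 + 7r^2 + 15r + 9 = (r + 1)(r + 3)^2.
r = -3 has algebraic multiplicity 2; rank(C + 3I) = 2, so geometric multiplicity = 1.
Geometric multiplicity < algebraic multiplicity, so C is not diagonalizable.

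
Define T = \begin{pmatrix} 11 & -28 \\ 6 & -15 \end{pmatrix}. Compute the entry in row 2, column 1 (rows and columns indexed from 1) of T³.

Characteristic polynomial: μ^2 + 4μ + 3 = (μ + 1)(μ + 3), so the eigenvalues are -3, -1.
μ=-3: eigenvector (2, 1).
μ=-1: eigenvector (7, 3).
P = [[2, 7], [1, 3]], D = diag(-3, -1), P⁻¹ = [[-3, 7], [1, -2]].
T³ = P·diag(-27, -1)·P⁻¹ = [[155, -364], [78, -183]].
The requested entry is 78.

78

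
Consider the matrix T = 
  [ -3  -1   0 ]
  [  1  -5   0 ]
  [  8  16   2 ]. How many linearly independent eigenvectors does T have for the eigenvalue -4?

T + 4I = [[1, -1, 0], [1, -1, 0], [8, 16, 6]].
This matrix has rank 2, so its null space has dimension 3 − 2 = 1.

1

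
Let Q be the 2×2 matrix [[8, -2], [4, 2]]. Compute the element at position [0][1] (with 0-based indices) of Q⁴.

-1040

Characteristic polynomial: t^2 - 10t + 24 = (t - 6)(t - 4), so the eigenvalues are 4, 6.
t=6: eigenvector (1, 1).
t=4: eigenvector (-1, -2).
P = [[1, -1], [1, -2]], D = diag(6, 4), P⁻¹ = [[2, -1], [1, -1]].
Q⁴ = P·diag(1296, 256)·P⁻¹ = [[2336, -1040], [2080, -784]].
The requested entry is -1040.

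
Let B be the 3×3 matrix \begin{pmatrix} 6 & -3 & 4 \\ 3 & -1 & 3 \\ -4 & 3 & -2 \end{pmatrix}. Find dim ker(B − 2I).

B − 2I = [[4, -3, 4], [3, -3, 3], [-4, 3, -4]].
This matrix has rank 2, so its null space has dimension 3 − 2 = 1.

1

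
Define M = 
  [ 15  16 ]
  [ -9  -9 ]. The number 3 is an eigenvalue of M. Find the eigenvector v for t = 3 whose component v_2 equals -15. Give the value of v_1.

M − 3I = [[12, 16], [-9, -12]].
Solving (M − 3I)v = 0 gives the eigenspace spanned by (20, -15).
With v_2 = -15, v = (20, -15), so v_1 = 20.

20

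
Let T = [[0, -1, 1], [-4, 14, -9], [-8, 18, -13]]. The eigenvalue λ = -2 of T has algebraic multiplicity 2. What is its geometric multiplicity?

T + 2I = [[2, -1, 1], [-4, 16, -9], [-8, 18, -11]].
This matrix has rank 2, so its null space has dimension 3 − 2 = 1.

1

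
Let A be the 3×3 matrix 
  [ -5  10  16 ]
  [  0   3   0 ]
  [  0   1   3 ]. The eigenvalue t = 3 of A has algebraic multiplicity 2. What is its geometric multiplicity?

A − 3I = [[-8, 10, 16], [0, 0, 0], [0, 1, 0]].
This matrix has rank 2, so its null space has dimension 3 − 2 = 1.

1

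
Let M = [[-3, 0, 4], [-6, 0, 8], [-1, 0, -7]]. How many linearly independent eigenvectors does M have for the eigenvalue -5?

M + 5I = [[2, 0, 4], [-6, 5, 8], [-1, 0, -2]].
This matrix has rank 2, so its null space has dimension 3 − 2 = 1.

1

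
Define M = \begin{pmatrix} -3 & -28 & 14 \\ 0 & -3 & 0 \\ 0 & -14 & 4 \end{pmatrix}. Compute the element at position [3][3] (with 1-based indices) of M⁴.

256

Characteristic polynomial: t^3 + 2t^2 - 15t - 36 = (t - 4)(t + 3)^2, so the eigenvalues are -3, -3, 4.
t=4: eigenvector (2, 0, 1).
t=-3: eigenvector (4, 1, 2).
t=-3: eigenvector (1, 0, 0).
P = [[2, 4, 1], [0, 1, 0], [1, 2, 0]], D = diag(4, -3, -3), P⁻¹ = [[0, -2, 1], [0, 1, 0], [1, 0, -2]].
M⁴ = P·diag(256, 81, 81)·P⁻¹ = [[81, -700, 350], [0, 81, 0], [0, -350, 256]].
The requested entry is 256.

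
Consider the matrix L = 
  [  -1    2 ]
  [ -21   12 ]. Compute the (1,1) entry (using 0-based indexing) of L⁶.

232842

Characteristic polynomial: t^2 - 11t + 30 = (t - 6)(t - 5), so the eigenvalues are 5, 6.
t=5: eigenvector (1, 3).
t=6: eigenvector (2, 7).
P = [[1, 2], [3, 7]], D = diag(5, 6), P⁻¹ = [[7, -2], [-3, 1]].
L⁶ = P·diag(15625, 46656)·P⁻¹ = [[-170561, 62062], [-651651, 232842]].
The requested entry is 232842.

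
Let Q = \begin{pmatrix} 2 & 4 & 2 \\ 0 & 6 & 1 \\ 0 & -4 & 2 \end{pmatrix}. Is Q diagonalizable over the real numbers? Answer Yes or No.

Characteristic polynomial: p(r) = r^3 - 10r^2 + 32r - 32 = (r - 4)^2(r - 2).
r = 4 has algebraic multiplicity 2; rank(Q − 4I) = 2, so geometric multiplicity = 1.
Geometric multiplicity < algebraic multiplicity, so Q is not diagonalizable.

No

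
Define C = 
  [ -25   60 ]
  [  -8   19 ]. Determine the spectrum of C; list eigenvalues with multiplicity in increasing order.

Characteristic polynomial: p(r) = r^2 + 6r + 5 = (r + 1)(r + 5).
Roots (with multiplicity): -5, -1.

-5, -1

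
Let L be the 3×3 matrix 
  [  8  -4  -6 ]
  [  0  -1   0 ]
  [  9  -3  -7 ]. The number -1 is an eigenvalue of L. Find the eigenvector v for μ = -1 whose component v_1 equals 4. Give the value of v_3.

6

L + 1I = [[9, -4, -6], [0, 0, 0], [9, -3, -6]].
Solving (L + 1I)v = 0 gives the eigenspace spanned by (4, 0, 6).
With v_1 = 4, v = (4, 0, 6), so v_3 = 6.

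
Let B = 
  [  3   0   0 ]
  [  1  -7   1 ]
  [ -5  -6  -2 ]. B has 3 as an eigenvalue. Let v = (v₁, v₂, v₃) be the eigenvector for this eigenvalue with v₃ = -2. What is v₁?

2

B − 3I = [[0, 0, 0], [1, -10, 1], [-5, -6, -5]].
Solving (B − 3I)v = 0 gives the eigenspace spanned by (2, 0, -2).
With v₃ = -2, v = (2, 0, -2), so v₁ = 2.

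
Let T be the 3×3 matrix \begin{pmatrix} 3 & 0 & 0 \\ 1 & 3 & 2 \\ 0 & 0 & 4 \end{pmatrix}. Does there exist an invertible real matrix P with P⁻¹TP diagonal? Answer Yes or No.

Characteristic polynomial: p(λ) = λ^3 - 10λ^2 + 33λ - 36 = (λ - 4)(λ - 3)^2.
λ = 3 has algebraic multiplicity 2; rank(T − 3I) = 2, so geometric multiplicity = 1.
Geometric multiplicity < algebraic multiplicity, so T is not diagonalizable.

No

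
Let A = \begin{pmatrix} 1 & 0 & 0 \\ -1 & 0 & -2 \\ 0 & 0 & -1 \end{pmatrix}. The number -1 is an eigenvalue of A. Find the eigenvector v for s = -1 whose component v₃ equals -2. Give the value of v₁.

A + 1I = [[2, 0, 0], [-1, 1, -2], [0, 0, 0]].
Solving (A + 1I)v = 0 gives the eigenspace spanned by (0, -4, -2).
With v₃ = -2, v = (0, -4, -2), so v₁ = 0.

0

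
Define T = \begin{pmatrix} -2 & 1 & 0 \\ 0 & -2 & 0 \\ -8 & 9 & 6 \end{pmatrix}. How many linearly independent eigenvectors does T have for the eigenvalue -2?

T + 2I = [[0, 1, 0], [0, 0, 0], [-8, 9, 8]].
This matrix has rank 2, so its null space has dimension 3 − 2 = 1.

1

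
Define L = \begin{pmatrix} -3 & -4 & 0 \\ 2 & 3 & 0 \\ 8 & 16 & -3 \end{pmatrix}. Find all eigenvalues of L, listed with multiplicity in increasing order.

Characteristic polynomial: p(μ) = μ^3 + 3μ^2 - μ - 3 = (μ - 1)(μ + 1)(μ + 3).
Roots (with multiplicity): -3, -1, 1.

-3, -1, 1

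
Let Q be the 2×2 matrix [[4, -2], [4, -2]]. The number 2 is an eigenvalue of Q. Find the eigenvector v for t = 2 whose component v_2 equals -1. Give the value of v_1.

-1

Q − 2I = [[2, -2], [4, -4]].
Solving (Q − 2I)v = 0 gives the eigenspace spanned by (-1, -1).
With v_2 = -1, v = (-1, -1), so v_1 = -1.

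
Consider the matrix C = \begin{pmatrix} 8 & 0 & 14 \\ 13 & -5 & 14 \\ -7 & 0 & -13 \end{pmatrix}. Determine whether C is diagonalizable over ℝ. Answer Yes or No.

Characteristic polynomial: p(λ) = λ^3 + 10λ^2 + 19λ - 30 = (λ - 1)(λ + 5)(λ + 6).
All 3 eigenvalues are distinct, so C is diagonalizable.

Yes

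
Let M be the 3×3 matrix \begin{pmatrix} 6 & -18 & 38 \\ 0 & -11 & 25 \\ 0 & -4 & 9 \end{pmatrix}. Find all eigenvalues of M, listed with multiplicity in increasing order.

Characteristic polynomial: p(s) = s^3 - 4s^2 - 11s - 6 = (s - 6)(s + 1)^2.
Roots (with multiplicity): -1, -1, 6.

-1, -1, 6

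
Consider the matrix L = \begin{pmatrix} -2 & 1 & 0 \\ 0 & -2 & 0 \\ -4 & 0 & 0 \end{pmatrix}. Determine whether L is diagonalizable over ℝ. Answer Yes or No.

Characteristic polynomial: p(r) = r^3 + 4r^2 + 4r = r(r + 2)^2.
r = -2 has algebraic multiplicity 2; rank(L + 2I) = 2, so geometric multiplicity = 1.
Geometric multiplicity < algebraic multiplicity, so L is not diagonalizable.

No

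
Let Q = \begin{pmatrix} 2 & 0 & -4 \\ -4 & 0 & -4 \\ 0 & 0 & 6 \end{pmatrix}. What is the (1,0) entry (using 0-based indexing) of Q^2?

-8

Characteristic polynomial: μ^3 - 8μ^2 + 12μ = μ(μ - 6)(μ - 2), so the eigenvalues are 0, 2, 6.
μ=2: eigenvector (1, -2, 0).
μ=0: eigenvector (0, 1, 0).
μ=6: eigenvector (-1, 0, 1).
P = [[1, 0, -1], [-2, 1, 0], [0, 0, 1]], D = diag(2, 0, 6), P⁻¹ = [[1, 0, 1], [2, 1, 2], [0, 0, 1]].
Q² = P·diag(4, 0, 36)·P⁻¹ = [[4, 0, -32], [-8, 0, -8], [0, 0, 36]].
The requested entry is -8.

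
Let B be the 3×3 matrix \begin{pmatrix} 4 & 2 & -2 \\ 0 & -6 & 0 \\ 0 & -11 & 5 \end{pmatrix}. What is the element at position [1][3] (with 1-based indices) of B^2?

-18

Characteristic polynomial: μ^3 - 3μ^2 - 34μ + 120 = (μ - 5)(μ - 4)(μ + 6), so the eigenvalues are -6, 4, 5.
μ=-6: eigenvector (0, 1, 1).
μ=4: eigenvector (1, 0, 0).
μ=5: eigenvector (-2, 0, 1).
P = [[0, 1, -2], [1, 0, 0], [1, 0, 1]], D = diag(-6, 4, 5), P⁻¹ = [[0, 1, 0], [1, -2, 2], [0, -1, 1]].
B² = P·diag(36, 16, 25)·P⁻¹ = [[16, 18, -18], [0, 36, 0], [0, 11, 25]].
The requested entry is -18.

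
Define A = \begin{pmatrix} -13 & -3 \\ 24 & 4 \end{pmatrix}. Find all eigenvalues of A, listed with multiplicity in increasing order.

Characteristic polynomial: p(μ) = μ^2 + 9μ + 20 = (μ + 4)(μ + 5).
Roots (with multiplicity): -5, -4.

-5, -4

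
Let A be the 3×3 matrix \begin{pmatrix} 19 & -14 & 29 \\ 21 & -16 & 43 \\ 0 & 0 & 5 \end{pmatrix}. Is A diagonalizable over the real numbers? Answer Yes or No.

Characteristic polynomial: p(t) = t^3 - 8t^2 + 5t + 50 = (t - 5)^2(t + 2).
t = 5 has algebraic multiplicity 2; rank(A − 5I) = 2, so geometric multiplicity = 1.
Geometric multiplicity < algebraic multiplicity, so A is not diagonalizable.

No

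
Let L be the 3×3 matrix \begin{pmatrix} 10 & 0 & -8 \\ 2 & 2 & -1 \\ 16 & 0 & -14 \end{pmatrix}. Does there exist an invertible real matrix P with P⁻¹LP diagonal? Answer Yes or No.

No

Characteristic polynomial: p(r) = r^3 + 2r^2 - 20r + 24 = (r - 2)^2(r + 6).
r = 2 has algebraic multiplicity 2; rank(L − 2I) = 2, so geometric multiplicity = 1.
Geometric multiplicity < algebraic multiplicity, so L is not diagonalizable.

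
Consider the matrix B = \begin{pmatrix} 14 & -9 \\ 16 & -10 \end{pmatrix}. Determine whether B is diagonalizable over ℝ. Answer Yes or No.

Characteristic polynomial: p(μ) = μ^2 - 4μ + 4 = (μ - 2)^2.
μ = 2 has algebraic multiplicity 2; rank(B − 2I) = 1, so geometric multiplicity = 1.
Geometric multiplicity < algebraic multiplicity, so B is not diagonalizable.

No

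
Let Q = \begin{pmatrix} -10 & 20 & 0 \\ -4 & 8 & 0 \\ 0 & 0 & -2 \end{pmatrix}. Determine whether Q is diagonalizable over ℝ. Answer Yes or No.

Characteristic polynomial: p(μ) = μ^3 + 4μ^2 + 4μ = μ(μ + 2)^2.
μ = -2 has algebraic multiplicity 2; rank(Q + 2I) = 1, so geometric multiplicity = 2.
Every eigenvalue has geometric = algebraic multiplicity, so Q is diagonalizable.

Yes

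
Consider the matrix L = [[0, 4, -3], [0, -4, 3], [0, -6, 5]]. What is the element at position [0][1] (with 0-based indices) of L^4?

Characteristic polynomial: r^3 - r^2 - 2r = r(r - 2)(r + 1), so the eigenvalues are -1, 0, 2.
r=2: eigenvector (-1, 1, 2).
r=-1: eigenvector (-1, 1, 1).
r=0: eigenvector (1, 0, 0).
P = [[-1, -1, 1], [1, 1, 0], [2, 1, 0]], D = diag(2, -1, 0), P⁻¹ = [[0, -1, 1], [0, 2, -1], [1, 1, 0]].
L⁴ = P·diag(16, 1, 0)·P⁻¹ = [[0, 14, -15], [0, -14, 15], [0, -30, 31]].
The requested entry is 14.

14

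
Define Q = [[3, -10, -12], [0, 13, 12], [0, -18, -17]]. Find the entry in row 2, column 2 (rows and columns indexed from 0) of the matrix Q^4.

1873

Characteristic polynomial: s^3 + s^2 - 17s + 15 = (s - 3)(s - 1)(s + 5), so the eigenvalues are -5, 1, 3.
s=3: eigenvector (1, 0, 0).
s=-5: eigenvector (-2, 2, -3).
s=1: eigenvector (-1, 1, -1).
P = [[1, -2, -1], [0, 2, 1], [0, -3, -1]], D = diag(3, -5, 1), P⁻¹ = [[1, 1, 0], [0, -1, -1], [0, 3, 2]].
Q⁴ = P·diag(81, 625, 1)·P⁻¹ = [[81, 1328, 1248], [0, -1247, -1248], [0, 1872, 1873]].
The requested entry is 1873.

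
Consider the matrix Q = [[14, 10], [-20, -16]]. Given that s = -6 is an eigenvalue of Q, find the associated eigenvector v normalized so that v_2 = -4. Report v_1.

2

Q + 6I = [[20, 10], [-20, -10]].
Solving (Q + 6I)v = 0 gives the eigenspace spanned by (2, -4).
With v_2 = -4, v = (2, -4), so v_1 = 2.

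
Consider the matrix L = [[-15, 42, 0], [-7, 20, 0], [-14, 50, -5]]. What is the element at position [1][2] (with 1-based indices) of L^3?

Characteristic polynomial: r^3 - 31r - 30 = (r - 6)(r + 1)(r + 5), so the eigenvalues are -5, -1, 6.
r=6: eigenvector (2, 1, 2).
r=-1: eigenvector (3, 1, 2).
r=-5: eigenvector (0, 0, 1).
P = [[2, 3, 0], [1, 1, 0], [2, 2, 1]], D = diag(6, -1, -5), P⁻¹ = [[-1, 3, 0], [1, -2, 0], [0, -2, 1]].
L³ = P·diag(216, -1, -125)·P⁻¹ = [[-435, 1302, 0], [-217, 650, 0], [-434, 1550, -125]].
The requested entry is 1302.

1302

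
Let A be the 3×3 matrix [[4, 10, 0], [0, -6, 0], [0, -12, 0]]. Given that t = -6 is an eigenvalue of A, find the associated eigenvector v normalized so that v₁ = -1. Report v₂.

1

A + 6I = [[10, 10, 0], [0, 0, 0], [0, -12, 6]].
Solving (A + 6I)v = 0 gives the eigenspace spanned by (-1, 1, 2).
With v₁ = -1, v = (-1, 1, 2), so v₂ = 1.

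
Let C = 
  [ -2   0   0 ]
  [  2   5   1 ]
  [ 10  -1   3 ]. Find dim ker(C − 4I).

C − 4I = [[-6, 0, 0], [2, 1, 1], [10, -1, -1]].
This matrix has rank 2, so its null space has dimension 3 − 2 = 1.

1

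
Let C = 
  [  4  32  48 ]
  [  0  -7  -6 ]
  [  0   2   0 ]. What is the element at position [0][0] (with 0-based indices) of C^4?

256

Characteristic polynomial: λ^3 + 3λ^2 - 16λ - 48 = (λ - 4)(λ + 3)(λ + 4), so the eigenvalues are -4, -3, 4.
λ=-4: eigenvector (2, -2, 1).
λ=-3: eigenvector (0, -3, 2).
λ=4: eigenvector (1, 0, 0).
P = [[2, 0, 1], [-2, -3, 0], [1, 2, 0]], D = diag(-4, -3, 4), P⁻¹ = [[0, -2, -3], [0, 1, 2], [1, 4, 6]].
C⁴ = P·diag(256, 81, 256)·P⁻¹ = [[256, 0, 0], [0, 781, 1050], [0, -350, -444]].
The requested entry is 256.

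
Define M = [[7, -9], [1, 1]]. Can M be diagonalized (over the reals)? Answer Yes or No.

Characteristic polynomial: p(s) = s^2 - 8s + 16 = (s - 4)^2.
s = 4 has algebraic multiplicity 2; rank(M − 4I) = 1, so geometric multiplicity = 1.
Geometric multiplicity < algebraic multiplicity, so M is not diagonalizable.

No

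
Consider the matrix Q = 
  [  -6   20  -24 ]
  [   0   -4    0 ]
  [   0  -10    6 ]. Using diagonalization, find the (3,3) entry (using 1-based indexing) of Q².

Characteristic polynomial: s^3 + 4s^2 - 36s - 144 = (s - 6)(s + 4)(s + 6), so the eigenvalues are -6, -4, 6.
s=6: eigenvector (-2, 0, 1).
s=-4: eigenvector (-2, 1, 1).
s=-6: eigenvector (1, 0, 0).
P = [[-2, -2, 1], [0, 1, 0], [1, 1, 0]], D = diag(6, -4, -6), P⁻¹ = [[0, -1, 1], [0, 1, 0], [1, 0, 2]].
Q² = P·diag(36, 16, 36)·P⁻¹ = [[36, 40, 0], [0, 16, 0], [0, -20, 36]].
The requested entry is 36.

36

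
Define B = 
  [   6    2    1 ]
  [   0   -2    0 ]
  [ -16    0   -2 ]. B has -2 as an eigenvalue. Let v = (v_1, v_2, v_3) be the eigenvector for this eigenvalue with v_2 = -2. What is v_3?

4

B + 2I = [[8, 2, 1], [0, 0, 0], [-16, 0, 0]].
Solving (B + 2I)v = 0 gives the eigenspace spanned by (0, -2, 4).
With v_2 = -2, v = (0, -2, 4), so v_3 = 4.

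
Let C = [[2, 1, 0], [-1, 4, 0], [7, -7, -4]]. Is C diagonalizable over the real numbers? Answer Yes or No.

No

Characteristic polynomial: p(μ) = μ^3 - 2μ^2 - 15μ + 36 = (μ - 3)^2(μ + 4).
μ = 3 has algebraic multiplicity 2; rank(C − 3I) = 2, so geometric multiplicity = 1.
Geometric multiplicity < algebraic multiplicity, so C is not diagonalizable.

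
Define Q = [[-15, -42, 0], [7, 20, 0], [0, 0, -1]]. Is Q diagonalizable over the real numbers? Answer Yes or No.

Characteristic polynomial: p(s) = s^3 - 4s^2 - 11s - 6 = (s - 6)(s + 1)^2.
s = -1 has algebraic multiplicity 2; rank(Q + 1I) = 1, so geometric multiplicity = 2.
Every eigenvalue has geometric = algebraic multiplicity, so Q is diagonalizable.

Yes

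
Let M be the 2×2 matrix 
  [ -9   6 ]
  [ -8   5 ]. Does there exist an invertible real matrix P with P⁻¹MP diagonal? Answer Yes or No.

Characteristic polynomial: p(r) = r^2 + 4r + 3 = (r + 1)(r + 3).
All 2 eigenvalues are distinct, so M is diagonalizable.

Yes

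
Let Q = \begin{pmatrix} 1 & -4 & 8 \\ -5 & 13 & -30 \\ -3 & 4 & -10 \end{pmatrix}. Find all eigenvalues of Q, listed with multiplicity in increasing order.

-2, 3, 3

Characteristic polynomial: p(μ) = μ^3 - 4μ^2 - 3μ + 18 = (μ - 3)^2(μ + 2).
Roots (with multiplicity): -2, 3, 3.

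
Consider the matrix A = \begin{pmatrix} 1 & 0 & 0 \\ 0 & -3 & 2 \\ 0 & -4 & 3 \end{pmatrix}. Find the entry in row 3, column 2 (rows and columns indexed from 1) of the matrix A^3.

-4

Characteristic polynomial: t^3 - t^2 - t + 1 = (t - 1)^2(t + 1), so the eigenvalues are -1, 1, 1.
t=1: eigenvector (1, 0, 0).
t=1: eigenvector (0, 1, 2).
t=-1: eigenvector (0, -1, -1).
P = [[1, 0, 0], [0, 1, -1], [0, 2, -1]], D = diag(1, 1, -1), P⁻¹ = [[1, 0, 0], [0, -1, 1], [0, -2, 1]].
A³ = P·diag(1, 1, -1)·P⁻¹ = [[1, 0, 0], [0, -3, 2], [0, -4, 3]].
The requested entry is -4.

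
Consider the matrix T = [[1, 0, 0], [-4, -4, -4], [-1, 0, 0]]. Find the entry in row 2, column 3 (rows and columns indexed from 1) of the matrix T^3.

-64

Characteristic polynomial: λ^3 + 3λ^2 - 4λ = λ(λ - 1)(λ + 4), so the eigenvalues are -4, 0, 1.
λ=0: eigenvector (0, -1, 1).
λ=-4: eigenvector (0, 1, 0).
λ=1: eigenvector (1, 0, -1).
P = [[0, 0, 1], [-1, 1, 0], [1, 0, -1]], D = diag(0, -4, 1), P⁻¹ = [[1, 0, 1], [1, 1, 1], [1, 0, 0]].
T³ = P·diag(0, -64, 1)·P⁻¹ = [[1, 0, 0], [-64, -64, -64], [-1, 0, 0]].
The requested entry is -64.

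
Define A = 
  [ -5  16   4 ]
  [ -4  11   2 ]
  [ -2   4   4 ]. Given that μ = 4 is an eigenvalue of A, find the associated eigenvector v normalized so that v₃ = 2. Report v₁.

8

A − 4I = [[-9, 16, 4], [-4, 7, 2], [-2, 4, 0]].
Solving (A − 4I)v = 0 gives the eigenspace spanned by (8, 4, 2).
With v₃ = 2, v = (8, 4, 2), so v₁ = 8.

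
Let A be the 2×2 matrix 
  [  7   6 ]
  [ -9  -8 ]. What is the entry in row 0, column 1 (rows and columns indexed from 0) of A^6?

-126

Characteristic polynomial: λ^2 + λ - 2 = (λ - 1)(λ + 2), so the eigenvalues are -2, 1.
λ=1: eigenvector (1, -1).
λ=-2: eigenvector (-2, 3).
P = [[1, -2], [-1, 3]], D = diag(1, -2), P⁻¹ = [[3, 2], [1, 1]].
A⁶ = P·diag(1, 64)·P⁻¹ = [[-125, -126], [189, 190]].
The requested entry is -126.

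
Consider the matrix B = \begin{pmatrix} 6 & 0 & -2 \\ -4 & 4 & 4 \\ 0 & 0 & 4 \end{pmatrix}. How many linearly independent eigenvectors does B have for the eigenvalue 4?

B − 4I = [[2, 0, -2], [-4, 0, 4], [0, 0, 0]].
This matrix has rank 1, so its null space has dimension 3 − 1 = 2.

2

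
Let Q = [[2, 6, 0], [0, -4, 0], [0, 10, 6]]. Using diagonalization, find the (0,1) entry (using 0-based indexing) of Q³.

72

Characteristic polynomial: μ^3 - 4μ^2 - 20μ + 48 = (μ - 6)(μ - 2)(μ + 4), so the eigenvalues are -4, 2, 6.
μ=2: eigenvector (1, 0, 0).
μ=-4: eigenvector (-1, 1, -1).
μ=6: eigenvector (0, 0, 1).
P = [[1, -1, 0], [0, 1, 0], [0, -1, 1]], D = diag(2, -4, 6), P⁻¹ = [[1, 1, 0], [0, 1, 0], [0, 1, 1]].
Q³ = P·diag(8, -64, 216)·P⁻¹ = [[8, 72, 0], [0, -64, 0], [0, 280, 216]].
The requested entry is 72.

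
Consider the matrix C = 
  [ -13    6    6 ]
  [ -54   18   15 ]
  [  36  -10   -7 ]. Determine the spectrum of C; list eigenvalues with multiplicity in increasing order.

-4, -1, 3

Characteristic polynomial: p(λ) = λ^3 + 2λ^2 - 11λ - 12 = (λ - 3)(λ + 1)(λ + 4).
Roots (with multiplicity): -4, -1, 3.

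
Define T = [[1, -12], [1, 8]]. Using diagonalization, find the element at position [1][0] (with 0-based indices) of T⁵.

2101

Characteristic polynomial: r^2 - 9r + 20 = (r - 5)(r - 4), so the eigenvalues are 4, 5.
r=5: eigenvector (-3, 1).
r=4: eigenvector (4, -1).
P = [[-3, 4], [1, -1]], D = diag(5, 4), P⁻¹ = [[1, 4], [1, 3]].
T⁵ = P·diag(3125, 1024)·P⁻¹ = [[-5279, -25212], [2101, 9428]].
The requested entry is 2101.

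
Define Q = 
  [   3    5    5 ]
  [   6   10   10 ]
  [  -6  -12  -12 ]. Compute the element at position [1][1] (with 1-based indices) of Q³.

27

Characteristic polynomial: μ^3 - μ^2 - 6μ = μ(μ - 3)(μ + 2), so the eigenvalues are -2, 0, 3.
μ=3: eigenvector (1, 2, -2).
μ=0: eigenvector (0, 1, -1).
μ=-2: eigenvector (-1, -2, 3).
P = [[1, 0, -1], [2, 1, -2], [-2, -1, 3]], D = diag(3, 0, -2), P⁻¹ = [[1, 1, 1], [-2, 1, 0], [0, 1, 1]].
Q³ = P·diag(27, 0, -8)·P⁻¹ = [[27, 35, 35], [54, 70, 70], [-54, -78, -78]].
The requested entry is 27.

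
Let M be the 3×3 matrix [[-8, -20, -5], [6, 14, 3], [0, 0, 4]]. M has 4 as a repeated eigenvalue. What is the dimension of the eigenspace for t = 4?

M − 4I = [[-12, -20, -5], [6, 10, 3], [0, 0, 0]].
This matrix has rank 2, so its null space has dimension 3 − 2 = 1.

1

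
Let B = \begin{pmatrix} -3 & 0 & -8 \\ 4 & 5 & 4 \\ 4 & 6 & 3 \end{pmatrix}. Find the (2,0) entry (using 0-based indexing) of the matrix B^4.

Characteristic polynomial: t^3 - 5t^2 - t + 5 = (t - 5)(t - 1)(t + 1), so the eigenvalues are -1, 1, 5.
t=5: eigenvector (-1, 1, 1).
t=-1: eigenvector (4, -2, -1).
t=1: eigenvector (-2, 1, 1).
P = [[-1, 4, -2], [1, -2, 1], [1, -1, 1]], D = diag(5, -1, 1), P⁻¹ = [[1, 2, 0], [0, -1, 1], [-1, -3, 2]].
B⁴ = P·diag(625, 1, 1)·P⁻¹ = [[-623, -1248, 0], [624, 1249, 0], [624, 1248, 1]].
The requested entry is 624.

624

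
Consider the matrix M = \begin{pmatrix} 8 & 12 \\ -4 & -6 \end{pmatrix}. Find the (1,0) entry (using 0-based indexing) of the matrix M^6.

-128

Characteristic polynomial: r^2 - 2r = r(r - 2), so the eigenvalues are 0, 2.
r=0: eigenvector (-3, 2).
r=2: eigenvector (-2, 1).
P = [[-3, -2], [2, 1]], D = diag(0, 2), P⁻¹ = [[1, 2], [-2, -3]].
M⁶ = P·diag(0, 64)·P⁻¹ = [[256, 384], [-128, -192]].
The requested entry is -128.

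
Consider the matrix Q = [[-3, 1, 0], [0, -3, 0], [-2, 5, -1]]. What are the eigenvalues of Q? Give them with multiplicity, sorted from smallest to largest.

Characteristic polynomial: p(r) = r^3 + 7r^2 + 15r + 9 = (r + 1)(r + 3)^2.
Roots (with multiplicity): -3, -3, -1.

-3, -3, -1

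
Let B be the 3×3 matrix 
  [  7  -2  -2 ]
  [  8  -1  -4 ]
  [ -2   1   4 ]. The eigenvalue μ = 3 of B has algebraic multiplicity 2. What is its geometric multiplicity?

2

B − 3I = [[4, -2, -2], [8, -4, -4], [-2, 1, 1]].
This matrix has rank 1, so its null space has dimension 3 − 1 = 2.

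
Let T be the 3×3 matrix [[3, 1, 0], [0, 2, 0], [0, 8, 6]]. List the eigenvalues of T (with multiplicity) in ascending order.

2, 3, 6

Characteristic polynomial: p(λ) = λ^3 - 11λ^2 + 36λ - 36 = (λ - 6)(λ - 3)(λ - 2).
Roots (with multiplicity): 2, 3, 6.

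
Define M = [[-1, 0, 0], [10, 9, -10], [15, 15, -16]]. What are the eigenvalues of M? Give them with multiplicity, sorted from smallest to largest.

Characteristic polynomial: p(μ) = μ^3 + 8μ^2 + 13μ + 6 = (μ + 1)^2(μ + 6).
Roots (with multiplicity): -6, -1, -1.

-6, -1, -1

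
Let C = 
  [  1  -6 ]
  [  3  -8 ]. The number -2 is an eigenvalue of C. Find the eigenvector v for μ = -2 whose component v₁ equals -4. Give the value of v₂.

C + 2I = [[3, -6], [3, -6]].
Solving (C + 2I)v = 0 gives the eigenspace spanned by (-4, -2).
With v₁ = -4, v = (-4, -2), so v₂ = -2.

-2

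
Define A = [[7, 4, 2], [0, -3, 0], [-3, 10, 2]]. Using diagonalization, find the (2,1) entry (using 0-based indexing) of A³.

Characteristic polynomial: r^3 - 6r^2 - 7r + 60 = (r - 5)(r - 4)(r + 3), so the eigenvalues are -3, 4, 5.
r=5: eigenvector (1, 0, -1).
r=-3: eigenvector (0, 1, -2).
r=4: eigenvector (-2, 0, 3).
P = [[1, 0, -2], [0, 1, 0], [-1, -2, 3]], D = diag(5, -3, 4), P⁻¹ = [[3, 4, 2], [0, 1, 0], [1, 2, 1]].
A³ = P·diag(125, -27, 64)·P⁻¹ = [[247, 244, 122], [0, -27, 0], [-183, -62, -58]].
The requested entry is -62.

-62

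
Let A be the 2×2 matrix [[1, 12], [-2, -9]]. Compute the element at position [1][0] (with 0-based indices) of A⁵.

Characteristic polynomial: λ^2 + 8λ + 15 = (λ + 3)(λ + 5), so the eigenvalues are -5, -3.
λ=-3: eigenvector (-3, 1).
λ=-5: eigenvector (-2, 1).
P = [[-3, -2], [1, 1]], D = diag(-3, -5), P⁻¹ = [[-1, -2], [1, 3]].
A⁵ = P·diag(-243, -3125)·P⁻¹ = [[5521, 17292], [-2882, -8889]].
The requested entry is -2882.

-2882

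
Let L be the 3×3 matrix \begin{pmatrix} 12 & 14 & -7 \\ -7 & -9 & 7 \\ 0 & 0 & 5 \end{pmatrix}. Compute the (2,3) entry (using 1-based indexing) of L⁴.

609

Characteristic polynomial: λ^3 - 8λ^2 + 5λ + 50 = (λ - 5)^2(λ + 2), so the eigenvalues are -2, 5, 5.
λ=5: eigenvector (1, -1, -1).
λ=-2: eigenvector (-1, 1, 0).
λ=5: eigenvector (1, 0, 1).
P = [[1, -1, 1], [-1, 1, 0], [-1, 0, 1]], D = diag(5, -2, 5), P⁻¹ = [[1, 1, -1], [1, 2, -1], [1, 1, 0]].
L⁴ = P·diag(625, 16, 625)·P⁻¹ = [[1234, 1218, -609], [-609, -593, 609], [0, 0, 625]].
The requested entry is 609.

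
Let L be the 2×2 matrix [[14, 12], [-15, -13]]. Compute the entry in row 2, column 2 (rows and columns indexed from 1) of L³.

-37

Characteristic polynomial: λ^2 - λ - 2 = (λ - 2)(λ + 1), so the eigenvalues are -1, 2.
λ=2: eigenvector (1, -1).
λ=-1: eigenvector (-4, 5).
P = [[1, -4], [-1, 5]], D = diag(2, -1), P⁻¹ = [[5, 4], [1, 1]].
L³ = P·diag(8, -1)·P⁻¹ = [[44, 36], [-45, -37]].
The requested entry is -37.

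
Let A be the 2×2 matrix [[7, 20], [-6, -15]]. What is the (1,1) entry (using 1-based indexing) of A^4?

-2639

Characteristic polynomial: μ^2 + 8μ + 15 = (μ + 3)(μ + 5), so the eigenvalues are -5, -3.
μ=-5: eigenvector (-5, 3).
μ=-3: eigenvector (-2, 1).
P = [[-5, -2], [3, 1]], D = diag(-5, -3), P⁻¹ = [[1, 2], [-3, -5]].
A⁴ = P·diag(625, 81)·P⁻¹ = [[-2639, -5440], [1632, 3345]].
The requested entry is -2639.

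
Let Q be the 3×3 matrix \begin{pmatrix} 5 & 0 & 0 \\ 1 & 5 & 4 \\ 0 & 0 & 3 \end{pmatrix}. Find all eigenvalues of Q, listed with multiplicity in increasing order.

3, 5, 5

Characteristic polynomial: p(λ) = λ^3 - 13λ^2 + 55λ - 75 = (λ - 5)^2(λ - 3).
Roots (with multiplicity): 3, 5, 5.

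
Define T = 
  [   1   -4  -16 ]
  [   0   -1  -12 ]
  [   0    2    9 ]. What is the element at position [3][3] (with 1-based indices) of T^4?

Characteristic polynomial: μ^3 - 9μ^2 + 23μ - 15 = (μ - 5)(μ - 3)(μ - 1), so the eigenvalues are 1, 3, 5.
μ=1: eigenvector (1, 0, 0).
μ=3: eigenvector (2, 3, -1).
μ=5: eigenvector (-2, -2, 1).
P = [[1, 2, -2], [0, 3, -2], [0, -1, 1]], D = diag(1, 3, 5), P⁻¹ = [[1, 0, 2], [0, 1, 2], [0, 1, 3]].
T⁴ = P·diag(1, 81, 625)·P⁻¹ = [[1, -1088, -3424], [0, -1007, -3264], [0, 544, 1713]].
The requested entry is 1713.

1713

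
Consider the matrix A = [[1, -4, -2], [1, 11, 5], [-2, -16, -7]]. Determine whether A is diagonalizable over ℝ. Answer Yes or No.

Characteristic polynomial: p(μ) = μ^3 - 5μ^2 + 7μ - 3 = (μ - 3)(μ - 1)^2.
μ = 1 has algebraic multiplicity 2; rank(A − 1I) = 2, so geometric multiplicity = 1.
Geometric multiplicity < algebraic multiplicity, so A is not diagonalizable.

No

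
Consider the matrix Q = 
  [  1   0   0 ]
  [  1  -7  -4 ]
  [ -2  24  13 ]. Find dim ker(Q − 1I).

1

Q − 1I = [[0, 0, 0], [1, -8, -4], [-2, 24, 12]].
This matrix has rank 2, so its null space has dimension 3 − 2 = 1.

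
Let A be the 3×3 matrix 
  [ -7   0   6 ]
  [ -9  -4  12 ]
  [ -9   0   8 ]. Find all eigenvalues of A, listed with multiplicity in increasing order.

-4, -1, 2

Characteristic polynomial: p(t) = t^3 + 3t^2 - 6t - 8 = (t - 2)(t + 1)(t + 4).
Roots (with multiplicity): -4, -1, 2.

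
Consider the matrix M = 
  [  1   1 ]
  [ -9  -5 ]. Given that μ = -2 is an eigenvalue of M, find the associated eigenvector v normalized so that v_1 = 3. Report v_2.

-9

M + 2I = [[3, 1], [-9, -3]].
Solving (M + 2I)v = 0 gives the eigenspace spanned by (3, -9).
With v_1 = 3, v = (3, -9), so v_2 = -9.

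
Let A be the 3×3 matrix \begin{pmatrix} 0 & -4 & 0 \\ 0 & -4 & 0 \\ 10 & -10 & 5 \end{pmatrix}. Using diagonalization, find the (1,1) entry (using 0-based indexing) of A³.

Characteristic polynomial: r^3 - r^2 - 20r = r(r - 5)(r + 4), so the eigenvalues are -4, 0, 5.
r=0: eigenvector (1, 0, -2).
r=-4: eigenvector (1, 1, 0).
r=5: eigenvector (0, 0, 1).
P = [[1, 1, 0], [0, 1, 0], [-2, 0, 1]], D = diag(0, -4, 5), P⁻¹ = [[1, -1, 0], [0, 1, 0], [2, -2, 1]].
A³ = P·diag(0, -64, 125)·P⁻¹ = [[0, -64, 0], [0, -64, 0], [250, -250, 125]].
The requested entry is -64.

-64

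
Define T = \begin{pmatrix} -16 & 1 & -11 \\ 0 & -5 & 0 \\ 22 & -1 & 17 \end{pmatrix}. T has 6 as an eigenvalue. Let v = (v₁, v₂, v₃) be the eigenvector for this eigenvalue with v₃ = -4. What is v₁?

T − 6I = [[-22, 1, -11], [0, -11, 0], [22, -1, 11]].
Solving (T − 6I)v = 0 gives the eigenspace spanned by (2, 0, -4).
With v₃ = -4, v = (2, 0, -4), so v₁ = 2.

2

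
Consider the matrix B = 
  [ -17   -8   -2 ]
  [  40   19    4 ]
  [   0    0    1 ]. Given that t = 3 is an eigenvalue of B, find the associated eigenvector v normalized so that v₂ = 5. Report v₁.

-2

B − 3I = [[-20, -8, -2], [40, 16, 4], [0, 0, -2]].
Solving (B − 3I)v = 0 gives the eigenspace spanned by (-2, 5, 0).
With v₂ = 5, v = (-2, 5, 0), so v₁ = -2.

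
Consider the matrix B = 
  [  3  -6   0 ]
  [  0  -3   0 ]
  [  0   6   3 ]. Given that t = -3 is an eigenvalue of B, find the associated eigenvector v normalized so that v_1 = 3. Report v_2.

B + 3I = [[6, -6, 0], [0, 0, 0], [0, 6, 6]].
Solving (B + 3I)v = 0 gives the eigenspace spanned by (3, 3, -3).
With v_1 = 3, v = (3, 3, -3), so v_2 = 3.

3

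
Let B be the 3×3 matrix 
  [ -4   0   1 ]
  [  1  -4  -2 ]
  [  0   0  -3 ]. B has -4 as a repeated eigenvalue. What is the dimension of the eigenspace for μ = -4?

B + 4I = [[0, 0, 1], [1, 0, -2], [0, 0, 1]].
This matrix has rank 2, so its null space has dimension 3 − 2 = 1.

1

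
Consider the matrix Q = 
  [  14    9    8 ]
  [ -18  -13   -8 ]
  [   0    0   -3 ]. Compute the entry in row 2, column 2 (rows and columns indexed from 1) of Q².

Characteristic polynomial: t^3 + 2t^2 - 23t - 60 = (t - 5)(t + 3)(t + 4), so the eigenvalues are -4, -3, 5.
t=5: eigenvector (1, -1, 0).
t=-4: eigenvector (-1, 2, 0).
t=-3: eigenvector (-1, 1, 1).
P = [[1, -1, -1], [-1, 2, 1], [0, 0, 1]], D = diag(5, -4, -3), P⁻¹ = [[2, 1, 1], [1, 1, 0], [0, 0, 1]].
Q² = P·diag(25, 16, 9)·P⁻¹ = [[34, 9, 16], [-18, 7, -16], [0, 0, 9]].
The requested entry is 7.

7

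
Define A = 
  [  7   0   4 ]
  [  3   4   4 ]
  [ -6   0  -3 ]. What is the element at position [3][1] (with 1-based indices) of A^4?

-240

Characteristic polynomial: t^3 - 8t^2 + 19t - 12 = (t - 4)(t - 3)(t - 1), so the eigenvalues are 1, 3, 4.
t=3: eigenvector (1, 1, -1).
t=4: eigenvector (0, 1, 0).
t=1: eigenvector (-2, -2, 3).
P = [[1, 0, -2], [1, 1, -2], [-1, 0, 3]], D = diag(3, 4, 1), P⁻¹ = [[3, 0, 2], [-1, 1, 0], [1, 0, 1]].
A⁴ = P·diag(81, 256, 1)·P⁻¹ = [[241, 0, 160], [-15, 256, 160], [-240, 0, -159]].
The requested entry is -240.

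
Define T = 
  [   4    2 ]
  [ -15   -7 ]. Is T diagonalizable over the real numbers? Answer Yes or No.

Characteristic polynomial: p(r) = r^2 + 3r + 2 = (r + 1)(r + 2).
All 2 eigenvalues are distinct, so T is diagonalizable.

Yes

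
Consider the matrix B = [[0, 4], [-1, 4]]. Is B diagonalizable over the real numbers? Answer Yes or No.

Characteristic polynomial: p(t) = t^2 - 4t + 4 = (t - 2)^2.
t = 2 has algebraic multiplicity 2; rank(B − 2I) = 1, so geometric multiplicity = 1.
Geometric multiplicity < algebraic multiplicity, so B is not diagonalizable.

No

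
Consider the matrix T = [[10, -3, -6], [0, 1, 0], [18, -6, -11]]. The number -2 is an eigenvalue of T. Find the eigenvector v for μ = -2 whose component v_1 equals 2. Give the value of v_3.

T + 2I = [[12, -3, -6], [0, 3, 0], [18, -6, -9]].
Solving (T + 2I)v = 0 gives the eigenspace spanned by (2, 0, 4).
With v_1 = 2, v = (2, 0, 4), so v_3 = 4.

4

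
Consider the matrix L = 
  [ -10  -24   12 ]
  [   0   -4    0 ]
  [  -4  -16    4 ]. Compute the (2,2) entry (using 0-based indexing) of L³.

160

Characteristic polynomial: λ^3 + 10λ^2 + 32λ + 32 = (λ + 2)(λ + 4)^2, so the eigenvalues are -4, -4, -2.
λ=-2: eigenvector (3, 0, 2).
λ=-4: eigenvector (-2, 0, -1).
λ=-4: eigenvector (0, 1, 2).
P = [[3, -2, 0], [0, 0, 1], [2, -1, 2]], D = diag(-2, -4, -4), P⁻¹ = [[-1, -4, 2], [-2, -6, 3], [0, 1, 0]].
L³ = P·diag(-8, -64, -64)·P⁻¹ = [[-232, -672, 336], [0, -64, 0], [-112, -448, 160]].
The requested entry is 160.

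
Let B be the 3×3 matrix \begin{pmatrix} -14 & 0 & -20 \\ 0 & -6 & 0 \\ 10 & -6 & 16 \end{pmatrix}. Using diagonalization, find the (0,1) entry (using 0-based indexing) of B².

Characteristic polynomial: λ^3 + 4λ^2 - 36λ - 144 = (λ - 6)(λ + 4)(λ + 6), so the eigenvalues are -6, -4, 6.
λ=-4: eigenvector (2, 0, -1).
λ=-6: eigenvector (5, 1, -2).
λ=6: eigenvector (-1, 0, 1).
P = [[2, 5, -1], [0, 1, 0], [-1, -2, 1]], D = diag(-4, -6, 6), P⁻¹ = [[1, -3, 1], [0, 1, 0], [1, -1, 2]].
B² = P·diag(16, 36, 36)·P⁻¹ = [[-4, 120, -40], [0, 36, 0], [20, -60, 56]].
The requested entry is 120.

120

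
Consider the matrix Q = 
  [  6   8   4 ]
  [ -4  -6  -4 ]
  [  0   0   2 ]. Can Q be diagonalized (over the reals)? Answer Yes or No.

Yes

Characteristic polynomial: p(r) = r^3 - 2r^2 - 4r + 8 = (r - 2)^2(r + 2).
r = 2 has algebraic multiplicity 2; rank(Q − 2I) = 1, so geometric multiplicity = 2.
Every eigenvalue has geometric = algebraic multiplicity, so Q is diagonalizable.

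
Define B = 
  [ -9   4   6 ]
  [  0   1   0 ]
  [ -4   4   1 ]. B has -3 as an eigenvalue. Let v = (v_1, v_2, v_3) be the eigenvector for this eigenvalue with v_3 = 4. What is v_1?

B + 3I = [[-6, 4, 6], [0, 4, 0], [-4, 4, 4]].
Solving (B + 3I)v = 0 gives the eigenspace spanned by (4, 0, 4).
With v_3 = 4, v = (4, 0, 4), so v_1 = 4.

4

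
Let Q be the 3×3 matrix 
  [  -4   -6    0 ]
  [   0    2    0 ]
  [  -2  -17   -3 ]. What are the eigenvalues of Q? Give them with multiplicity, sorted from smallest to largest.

Characteristic polynomial: p(r) = r^3 + 5r^2 - 2r - 24 = (r - 2)(r + 3)(r + 4).
Roots (with multiplicity): -4, -3, 2.

-4, -3, 2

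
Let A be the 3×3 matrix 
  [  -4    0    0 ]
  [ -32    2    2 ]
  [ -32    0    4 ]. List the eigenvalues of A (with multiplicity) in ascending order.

-4, 2, 4

Characteristic polynomial: p(μ) = μ^3 - 2μ^2 - 16μ + 32 = (μ - 4)(μ - 2)(μ + 4).
Roots (with multiplicity): -4, 2, 4.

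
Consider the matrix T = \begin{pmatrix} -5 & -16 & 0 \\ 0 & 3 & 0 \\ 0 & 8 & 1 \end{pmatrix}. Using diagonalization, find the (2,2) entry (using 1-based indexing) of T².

Characteristic polynomial: μ^3 + μ^2 - 17μ + 15 = (μ - 3)(μ - 1)(μ + 5), so the eigenvalues are -5, 1, 3.
μ=-5: eigenvector (1, 0, 0).
μ=3: eigenvector (-2, 1, 4).
μ=1: eigenvector (0, 0, 1).
P = [[1, -2, 0], [0, 1, 0], [0, 4, 1]], D = diag(-5, 3, 1), P⁻¹ = [[1, 2, 0], [0, 1, 0], [0, -4, 1]].
T² = P·diag(25, 9, 1)·P⁻¹ = [[25, 32, 0], [0, 9, 0], [0, 32, 1]].
The requested entry is 9.

9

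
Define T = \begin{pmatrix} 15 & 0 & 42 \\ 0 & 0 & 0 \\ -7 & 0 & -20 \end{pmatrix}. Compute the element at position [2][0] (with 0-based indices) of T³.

-217

Characteristic polynomial: s^3 + 5s^2 - 6s = s(s - 1)(s + 6), so the eigenvalues are -6, 0, 1.
s=-6: eigenvector (-2, 0, 1).
s=0: eigenvector (0, 1, 0).
s=1: eigenvector (3, 0, -1).
P = [[-2, 0, 3], [0, 1, 0], [1, 0, -1]], D = diag(-6, 0, 1), P⁻¹ = [[1, 0, 3], [0, 1, 0], [1, 0, 2]].
T³ = P·diag(-216, 0, 1)·P⁻¹ = [[435, 0, 1302], [0, 0, 0], [-217, 0, -650]].
The requested entry is -217.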